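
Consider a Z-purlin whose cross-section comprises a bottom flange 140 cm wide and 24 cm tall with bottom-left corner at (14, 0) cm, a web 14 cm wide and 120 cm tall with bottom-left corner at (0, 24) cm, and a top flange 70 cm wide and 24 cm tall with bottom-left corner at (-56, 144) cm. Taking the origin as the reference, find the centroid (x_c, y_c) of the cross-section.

x_c = 38.50 cm, y_c = 66.00 cm

Part | A | x̄ᵢ | ȳᵢ | A·x̄ᵢ | A·ȳᵢ
bottom flange | 3360.00 | 84.00 | 12.00 | 282240.00 | 40320.00
web | 1680.00 | 7.00 | 84.00 | 11760.00 | 141120.00
top flange | 1680.00 | -21.00 | 156.00 | -35280.00 | 262080.00
Σ | 6720.00 |  |  | 258720.00 | 443520.00
x_c = 258720.00 / 6720.00 = 38.50 cm
y_c = 443520.00 / 6720.00 = 66.00 cm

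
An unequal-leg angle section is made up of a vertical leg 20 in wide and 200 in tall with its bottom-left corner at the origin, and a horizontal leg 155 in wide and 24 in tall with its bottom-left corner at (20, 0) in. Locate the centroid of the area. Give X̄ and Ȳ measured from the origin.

vertical leg: A = 20 × 200 = 4000.00, centroid at (10.00, 100.00).
horizontal leg: A = 155 × 24 = 3720.00, centroid at (97.50, 12.00).
ΣA = 7720.00 in²
ΣAX̄ = (4000.00)(10.00) + (3720.00)(97.50) = 402700.00 in³
ΣAȲ = (4000.00)(100.00) + (3720.00)(12.00) = 444640.00 in³
X̄ = 402700.00 / 7720.00 = 52.16 in
Ȳ = 444640.00 / 7720.00 = 57.60 in

X̄ = 52.16 in, Ȳ = 57.60 in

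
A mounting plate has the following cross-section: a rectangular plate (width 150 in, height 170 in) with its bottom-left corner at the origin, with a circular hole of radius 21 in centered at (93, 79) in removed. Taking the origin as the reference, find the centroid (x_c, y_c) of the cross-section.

x_c = 73.97 in, y_c = 85.34 in

plate: A = 150 × 170 = 25500.00, centroid at (75.00, 85.00).
hole: A = −π·21² = -1385.44, centroid at (93.00, 79.00).
ΣA = 24114.56 in², ΣAx_c = 1783653.86 in³, ΣAy_c = 2058050.05 in³.
x_c = 1783653.86/24114.56 = 73.97 in; y_c = 2058050.05/24114.56 = 85.34 in.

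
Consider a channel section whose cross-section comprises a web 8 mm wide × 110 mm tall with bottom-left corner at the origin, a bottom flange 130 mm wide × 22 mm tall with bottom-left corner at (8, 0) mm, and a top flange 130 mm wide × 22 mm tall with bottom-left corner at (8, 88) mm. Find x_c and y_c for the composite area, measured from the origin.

x_c = 63.80 mm, y_c = 55.00 mm

web: A = 8 × 110 = 880.00, centroid at (4.00, 55.00).
bottom flange: A = 130 × 22 = 2860.00, centroid at (73.00, 11.00).
top flange: A = 130 × 22 = 2860.00, centroid at (73.00, 99.00).
ΣA = 6600.00 mm²
ΣAx_c = (880.00)(4.00) + (2860.00)(73.00) + (2860.00)(73.00) = 421080.00 mm³
ΣAy_c = (880.00)(55.00) + (2860.00)(11.00) + (2860.00)(99.00) = 363000.00 mm³
x_c = 421080.00 / 6600.00 = 63.80 mm
y_c = 363000.00 / 6600.00 = 55.00 mm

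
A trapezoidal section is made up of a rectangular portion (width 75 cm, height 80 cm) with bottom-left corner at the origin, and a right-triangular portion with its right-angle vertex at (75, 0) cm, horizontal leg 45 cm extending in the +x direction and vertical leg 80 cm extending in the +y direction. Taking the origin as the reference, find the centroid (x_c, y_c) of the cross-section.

rectangular portion: A = 75 × 80 = 6000.00, centroid at (37.50, 40.00).
triangular portion: A = ½·45·80 = 1800.00, centroid at (90.00, 26.67).
ΣA = 7800.00 cm²
ΣAx_c = (6000.00)(37.50) + (1800.00)(90.00) = 387000.00 cm³
ΣAy_c = (6000.00)(40.00) + (1800.00)(26.67) = 288000.00 cm³
x_c = 387000.00 / 7800.00 = 49.62 cm
y_c = 288000.00 / 7800.00 = 36.92 cm

x_c = 49.62 cm, y_c = 36.92 cm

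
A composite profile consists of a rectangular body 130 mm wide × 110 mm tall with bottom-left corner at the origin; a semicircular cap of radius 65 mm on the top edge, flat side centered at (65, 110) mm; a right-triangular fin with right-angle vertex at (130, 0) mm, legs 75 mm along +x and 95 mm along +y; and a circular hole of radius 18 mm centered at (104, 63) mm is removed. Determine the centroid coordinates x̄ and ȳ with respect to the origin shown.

x̄ = 76.96 mm, ȳ = 74.46 mm

rectangular body: A = 130 × 110 = 14300.00, centroid at (65.00, 55.00).
semicircular top: A = ½π·65² = 6636.61, centroid at (65.00, 137.59).
triangular fin: A = ½·75·95 = 3562.50, centroid at (155.00, 31.67).
hole: A = −π·18² = -1017.88, centroid at (104.00, 63.00).
ΣA = 23481.24 mm²
ΣAx̄ = (14300.00)(65.00) + (6636.61)(65.00) + (3562.50)(155.00) + (-1017.88)(104.00) = 1807208.34 mm³
ΣAȳ = (14300.00)(55.00) + (6636.61)(137.59) + (3562.50)(31.67) + (-1017.88)(63.00) = 1748297.24 mm³
x̄ = 1807208.34 / 23481.24 = 76.96 mm
ȳ = 1748297.24 / 23481.24 = 74.46 mm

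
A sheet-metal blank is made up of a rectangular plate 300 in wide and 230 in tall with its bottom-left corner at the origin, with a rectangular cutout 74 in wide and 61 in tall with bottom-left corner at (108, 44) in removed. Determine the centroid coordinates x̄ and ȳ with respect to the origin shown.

Part | A | x̄ᵢ | ȳᵢ | A·x̄ᵢ | A·ȳᵢ
plate | 69000.00 | 150.00 | 115.00 | 10350000.00 | 7935000.00
hole | -4514.00 | 145.00 | 74.50 | -654530.00 | -336293.00
Σ | 64486.00 |  |  | 9695470.00 | 7598707.00
x̄ = 9695470.00 / 64486.00 = 150.35 in
ȳ = 7598707.00 / 64486.00 = 117.83 in

x̄ = 150.35 in, ȳ = 117.83 in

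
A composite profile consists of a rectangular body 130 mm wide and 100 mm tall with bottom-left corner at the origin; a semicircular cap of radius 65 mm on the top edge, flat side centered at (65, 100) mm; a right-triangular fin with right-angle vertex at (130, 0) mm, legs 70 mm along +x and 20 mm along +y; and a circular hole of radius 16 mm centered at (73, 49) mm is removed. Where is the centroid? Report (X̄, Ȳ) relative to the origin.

X̄ = 67.84 mm, Ȳ = 74.85 mm

rectangular body: A = 130 × 100 = 13000.00, centroid at (65.00, 50.00).
semicircular top: A = ½π·65² = 6636.61, centroid at (65.00, 127.59).
triangular fin: A = ½·70·20 = 700.00, centroid at (153.33, 6.67).
hole: A = −π·16² = -804.25, centroid at (73.00, 49.00).
ΣA = 19532.37 mm², ΣAX̄ = 1325003.19 mm³, ΣAȲ = 1462003.31 mm³.
X̄ = 1325003.19/19532.37 = 67.84 mm; Ȳ = 1462003.31/19532.37 = 74.85 mm.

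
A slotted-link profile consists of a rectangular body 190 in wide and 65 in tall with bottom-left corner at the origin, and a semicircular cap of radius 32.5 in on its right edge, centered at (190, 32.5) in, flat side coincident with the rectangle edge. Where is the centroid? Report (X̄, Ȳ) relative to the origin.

X̄ = 107.88 in, Ȳ = 32.50 in

rectangular body: A = 190 × 65 = 12350.00, centroid at (95.00, 32.50).
semicircular end: A = ½π·32.5² = 1659.15, centroid at (203.79, 32.50).
ΣA = 14009.15 in², ΣAX̄ = 1511374.60 in³, ΣAȲ = 455297.49 in³.
X̄ = 1511374.60/14009.15 = 107.88 in; Ȳ = 455297.49/14009.15 = 32.50 in.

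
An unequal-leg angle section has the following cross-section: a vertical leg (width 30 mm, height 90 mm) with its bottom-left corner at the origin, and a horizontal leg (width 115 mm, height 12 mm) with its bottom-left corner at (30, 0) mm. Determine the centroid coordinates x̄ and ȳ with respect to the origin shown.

x̄ = 39.52 mm, ȳ = 31.81 mm

Part | A | x̄ᵢ | ȳᵢ | A·x̄ᵢ | A·ȳᵢ
vertical leg | 2700.00 | 15.00 | 45.00 | 40500.00 | 121500.00
horizontal leg | 1380.00 | 87.50 | 6.00 | 120750.00 | 8280.00
Σ | 4080.00 |  |  | 161250.00 | 129780.00
x̄ = 161250.00 / 4080.00 = 39.52 mm
ȳ = 129780.00 / 4080.00 = 31.81 mm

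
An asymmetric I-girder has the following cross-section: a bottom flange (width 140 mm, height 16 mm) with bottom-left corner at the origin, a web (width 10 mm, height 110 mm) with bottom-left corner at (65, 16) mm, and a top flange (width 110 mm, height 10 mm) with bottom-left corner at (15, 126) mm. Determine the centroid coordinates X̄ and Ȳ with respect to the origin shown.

bottom flange: A = 140 × 16 = 2240.00, centroid at (70.00, 8.00).
web: A = 10 × 110 = 1100.00, centroid at (70.00, 71.00).
top flange: A = 110 × 10 = 1100.00, centroid at (70.00, 131.00).
ΣA = 4440.00 mm²
ΣAX̄ = (2240.00)(70.00) + (1100.00)(70.00) + (1100.00)(70.00) = 310800.00 mm³
ΣAȲ = (2240.00)(8.00) + (1100.00)(71.00) + (1100.00)(131.00) = 240120.00 mm³
X̄ = 310800.00 / 4440.00 = 70.00 mm
Ȳ = 240120.00 / 4440.00 = 54.08 mm

X̄ = 70.00 mm, Ȳ = 54.08 mm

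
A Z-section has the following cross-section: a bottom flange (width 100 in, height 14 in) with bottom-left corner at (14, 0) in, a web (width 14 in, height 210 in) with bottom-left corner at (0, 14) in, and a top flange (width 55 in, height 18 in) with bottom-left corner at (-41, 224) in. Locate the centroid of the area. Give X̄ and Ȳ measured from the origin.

X̄ = 18.16 in, Ȳ = 110.76 in

bottom flange: A = 100 × 14 = 1400.00, centroid at (64.00, 7.00).
web: A = 14 × 210 = 2940.00, centroid at (7.00, 119.00).
top flange: A = 55 × 18 = 990.00, centroid at (-13.50, 233.00).
ΣA = 5330.00 in²
ΣAX̄ = (1400.00)(64.00) + (2940.00)(7.00) + (990.00)(-13.50) = 96815.00 in³
ΣAȲ = (1400.00)(7.00) + (2940.00)(119.00) + (990.00)(233.00) = 590330.00 in³
X̄ = 96815.00 / 5330.00 = 18.16 in
Ȳ = 590330.00 / 5330.00 = 110.76 in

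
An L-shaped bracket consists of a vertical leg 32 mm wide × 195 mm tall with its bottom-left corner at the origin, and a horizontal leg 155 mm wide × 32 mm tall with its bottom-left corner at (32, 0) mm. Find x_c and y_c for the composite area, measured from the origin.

x_c = 57.41 mm, y_c = 61.41 mm

vertical leg: A = 32 × 195 = 6240.00, centroid at (16.00, 97.50).
horizontal leg: A = 155 × 32 = 4960.00, centroid at (109.50, 16.00).
ΣA = 11200.00 mm², ΣAx_c = 642960.00 mm³, ΣAy_c = 687760.00 mm³.
x_c = 642960.00/11200.00 = 57.41 mm; y_c = 687760.00/11200.00 = 61.41 mm.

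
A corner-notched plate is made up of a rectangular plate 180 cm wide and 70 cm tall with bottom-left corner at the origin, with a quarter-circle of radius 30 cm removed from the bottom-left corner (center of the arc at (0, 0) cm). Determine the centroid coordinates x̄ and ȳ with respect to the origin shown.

x̄ = 94.59 cm, ȳ = 36.32 cm

plate: A = 180 × 70 = 12600.00, centroid at (90.00, 35.00).
removed quarter-circle: A = −¼π·30² = -706.86, centroid at (12.73, 12.73).
ΣA = 11893.14 cm²
ΣAx̄ = (12600.00)(90.00) + (-706.86)(12.73) = 1125000.00 cm³
ΣAȳ = (12600.00)(35.00) + (-706.86)(12.73) = 432000.00 cm³
x̄ = 1125000.00 / 11893.14 = 94.59 cm
ȳ = 432000.00 / 11893.14 = 36.32 cm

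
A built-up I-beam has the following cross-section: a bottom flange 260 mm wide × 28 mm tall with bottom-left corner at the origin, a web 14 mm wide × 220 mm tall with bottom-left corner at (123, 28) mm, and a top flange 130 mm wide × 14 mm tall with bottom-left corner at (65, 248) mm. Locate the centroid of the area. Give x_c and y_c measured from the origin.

x_c = 130.00 mm, y_c = 81.37 mm

Part | A | x̄ᵢ | ȳᵢ | A·x̄ᵢ | A·ȳᵢ
bottom flange | 7280.00 | 130.00 | 14.00 | 946400.00 | 101920.00
web | 3080.00 | 130.00 | 138.00 | 400400.00 | 425040.00
top flange | 1820.00 | 130.00 | 255.00 | 236600.00 | 464100.00
Σ | 12180.00 |  |  | 1583400.00 | 991060.00
x_c = 1583400.00 / 12180.00 = 130.00 mm
y_c = 991060.00 / 12180.00 = 81.37 mm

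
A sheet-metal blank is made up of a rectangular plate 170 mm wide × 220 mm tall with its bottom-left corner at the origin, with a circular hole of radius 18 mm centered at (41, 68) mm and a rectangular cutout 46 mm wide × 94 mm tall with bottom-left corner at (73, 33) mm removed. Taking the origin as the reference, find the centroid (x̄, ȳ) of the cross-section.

x̄ = 84.91 mm, ȳ = 115.38 mm

plate: A = 170 × 220 = 37400.00, centroid at (85.00, 110.00).
hole 1: A = −π·18² = -1017.88, centroid at (41.00, 68.00).
hole 2: A = −(46 × 94) = -4324.00, centroid at (96.00, 80.00).
ΣA = 32058.12 mm²
ΣAx̄ = (37400.00)(85.00) + (-1017.88)(41.00) + (-4324.00)(96.00) = 2722163.08 mm³
ΣAȳ = (37400.00)(110.00) + (-1017.88)(68.00) + (-4324.00)(80.00) = 3698864.43 mm³
x̄ = 2722163.08 / 32058.12 = 84.91 mm
ȳ = 3698864.43 / 32058.12 = 115.38 mm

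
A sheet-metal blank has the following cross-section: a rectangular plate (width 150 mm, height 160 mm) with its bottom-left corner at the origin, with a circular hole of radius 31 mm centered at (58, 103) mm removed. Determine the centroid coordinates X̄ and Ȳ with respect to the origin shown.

X̄ = 77.45 mm, Ȳ = 76.69 mm

Part | A | x̄ᵢ | ȳᵢ | A·x̄ᵢ | A·ȳᵢ
plate | 24000.00 | 75.00 | 80.00 | 1800000.00 | 1920000.00
hole | -3019.07 | 58.00 | 103.00 | -175106.09 | -310964.27
Σ | 20980.93 |  |  | 1624893.91 | 1609035.73
X̄ = 1624893.91 / 20980.93 = 77.45 mm
Ȳ = 1609035.73 / 20980.93 = 76.69 mm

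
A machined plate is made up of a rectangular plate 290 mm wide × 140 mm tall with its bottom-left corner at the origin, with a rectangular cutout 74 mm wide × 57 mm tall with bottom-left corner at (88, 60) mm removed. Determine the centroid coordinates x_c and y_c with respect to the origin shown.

x_c = 147.32 mm, y_c = 67.86 mm

Part | A | x̄ᵢ | ȳᵢ | A·x̄ᵢ | A·ȳᵢ
plate | 40600.00 | 145.00 | 70.00 | 5887000.00 | 2842000.00
hole | -4218.00 | 125.00 | 88.50 | -527250.00 | -373293.00
Σ | 36382.00 |  |  | 5359750.00 | 2468707.00
x_c = 5359750.00 / 36382.00 = 147.32 mm
y_c = 2468707.00 / 36382.00 = 67.86 mm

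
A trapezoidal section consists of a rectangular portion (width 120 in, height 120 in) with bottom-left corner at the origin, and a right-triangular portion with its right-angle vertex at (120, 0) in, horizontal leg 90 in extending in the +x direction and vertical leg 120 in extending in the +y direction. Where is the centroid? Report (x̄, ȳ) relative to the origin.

rectangular portion: A = 120 × 120 = 14400.00, centroid at (60.00, 60.00).
triangular portion: A = ½·90·120 = 5400.00, centroid at (150.00, 40.00).
ΣA = 19800.00 in², ΣAx̄ = 1674000.00 in³, ΣAȳ = 1080000.00 in³.
x̄ = 1674000.00/19800.00 = 84.55 in; ȳ = 1080000.00/19800.00 = 54.55 in.

x̄ = 84.55 in, ȳ = 54.55 in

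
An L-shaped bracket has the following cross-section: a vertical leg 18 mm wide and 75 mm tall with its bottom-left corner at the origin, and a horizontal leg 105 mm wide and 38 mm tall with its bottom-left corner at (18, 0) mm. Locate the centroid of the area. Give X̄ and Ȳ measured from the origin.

X̄ = 54.95 mm, Ȳ = 23.68 mm

vertical leg: A = 18 × 75 = 1350.00, centroid at (9.00, 37.50).
horizontal leg: A = 105 × 38 = 3990.00, centroid at (70.50, 19.00).
ΣA = 5340.00 mm²
ΣAX̄ = (1350.00)(9.00) + (3990.00)(70.50) = 293445.00 mm³
ΣAȲ = (1350.00)(37.50) + (3990.00)(19.00) = 126435.00 mm³
X̄ = 293445.00 / 5340.00 = 54.95 mm
Ȳ = 126435.00 / 5340.00 = 23.68 mm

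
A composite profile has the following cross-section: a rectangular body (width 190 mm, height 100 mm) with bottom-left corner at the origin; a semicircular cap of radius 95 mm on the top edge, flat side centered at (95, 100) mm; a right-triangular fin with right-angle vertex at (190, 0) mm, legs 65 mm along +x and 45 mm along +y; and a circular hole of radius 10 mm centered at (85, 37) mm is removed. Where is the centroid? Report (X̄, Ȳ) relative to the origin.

X̄ = 100.06 mm, Ȳ = 85.93 mm

rectangular body: A = 190 × 100 = 19000.00, centroid at (95.00, 50.00).
semicircular top: A = ½π·95² = 14176.44, centroid at (95.00, 140.32).
triangular fin: A = ½·65·45 = 1462.50, centroid at (211.67, 15.00).
hole: A = −π·10² = -314.16, centroid at (85.00, 37.00).
ΣA = 34324.78 mm²
ΣAX̄ = (19000.00)(95.00) + (14176.44)(95.00) + (1462.50)(211.67) + (-314.16)(85.00) = 3434620.46 mm³
ΣAȲ = (19000.00)(50.00) + (14176.44)(140.32) + (1462.50)(15.00) + (-314.16)(37.00) = 2949540.63 mm³
X̄ = 3434620.46 / 34324.78 = 100.06 mm
Ȳ = 2949540.63 / 34324.78 = 85.93 mm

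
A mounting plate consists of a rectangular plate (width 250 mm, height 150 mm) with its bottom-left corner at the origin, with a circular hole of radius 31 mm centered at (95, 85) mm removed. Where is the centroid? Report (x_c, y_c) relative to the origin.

x_c = 127.63 mm, y_c = 74.12 mm

plate: A = 250 × 150 = 37500.00, centroid at (125.00, 75.00).
hole: A = −π·31² = -3019.07, centroid at (95.00, 85.00).
ΣA = 34480.93 mm², ΣAx_c = 4400688.30 mm³, ΣAy_c = 2555879.00 mm³.
x_c = 4400688.30/34480.93 = 127.63 mm; y_c = 2555879.00/34480.93 = 74.12 mm.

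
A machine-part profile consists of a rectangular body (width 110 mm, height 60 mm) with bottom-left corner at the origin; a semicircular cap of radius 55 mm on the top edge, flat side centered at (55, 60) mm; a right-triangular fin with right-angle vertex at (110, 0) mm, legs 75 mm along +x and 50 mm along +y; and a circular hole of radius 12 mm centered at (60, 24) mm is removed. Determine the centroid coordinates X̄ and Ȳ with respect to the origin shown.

Part | A | x̄ᵢ | ȳᵢ | A·x̄ᵢ | A·ȳᵢ
rectangular body | 6600.00 | 55.00 | 30.00 | 363000.00 | 198000.00
semicircular top | 4751.66 | 55.00 | 83.34 | 261341.24 | 396016.20
triangular fin | 1875.00 | 135.00 | 16.67 | 253125.00 | 31250.00
hole | -452.39 | 60.00 | 24.00 | -27143.36 | -10857.34
Σ | 12774.27 |  |  | 850322.88 | 614408.86
X̄ = 850322.88 / 12774.27 = 66.57 mm
Ȳ = 614408.86 / 12774.27 = 48.10 mm

X̄ = 66.57 mm, Ȳ = 48.10 mm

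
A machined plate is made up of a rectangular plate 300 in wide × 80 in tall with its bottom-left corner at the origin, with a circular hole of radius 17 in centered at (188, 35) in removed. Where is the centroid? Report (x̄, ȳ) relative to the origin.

Part | A | x̄ᵢ | ȳᵢ | A·x̄ᵢ | A·ȳᵢ
plate | 24000.00 | 150.00 | 40.00 | 3600000.00 | 960000.00
hole | -907.92 | 188.00 | 35.00 | -170689.01 | -31777.21
Σ | 23092.08 |  |  | 3429310.99 | 928222.79
x̄ = 3429310.99 / 23092.08 = 148.51 in
ȳ = 928222.79 / 23092.08 = 40.20 in

x̄ = 148.51 in, ȳ = 40.20 in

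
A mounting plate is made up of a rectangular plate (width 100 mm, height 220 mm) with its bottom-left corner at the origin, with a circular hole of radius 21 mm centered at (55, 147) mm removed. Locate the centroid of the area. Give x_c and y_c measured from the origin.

x_c = 49.66 mm, y_c = 107.51 mm

Part | A | x̄ᵢ | ȳᵢ | A·x̄ᵢ | A·ȳᵢ
plate | 22000.00 | 50.00 | 110.00 | 1100000.00 | 2420000.00
hole | -1385.44 | 55.00 | 147.00 | -76199.33 | -203660.03
Σ | 20614.56 |  |  | 1023800.67 | 2216339.97
x_c = 1023800.67 / 20614.56 = 49.66 mm
y_c = 2216339.97 / 20614.56 = 107.51 mm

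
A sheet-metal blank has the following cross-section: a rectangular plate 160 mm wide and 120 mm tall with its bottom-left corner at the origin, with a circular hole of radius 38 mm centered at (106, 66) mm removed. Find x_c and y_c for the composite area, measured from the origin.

x_c = 71.96 mm, y_c = 58.14 mm

plate: A = 160 × 120 = 19200.00, centroid at (80.00, 60.00).
hole: A = −π·38² = -4536.46, centroid at (106.00, 66.00).
ΣA = 14663.54 mm², ΣAx_c = 1055135.26 mm³, ΣAy_c = 852593.65 mm³.
x_c = 1055135.26/14663.54 = 71.96 mm; y_c = 852593.65/14663.54 = 58.14 mm.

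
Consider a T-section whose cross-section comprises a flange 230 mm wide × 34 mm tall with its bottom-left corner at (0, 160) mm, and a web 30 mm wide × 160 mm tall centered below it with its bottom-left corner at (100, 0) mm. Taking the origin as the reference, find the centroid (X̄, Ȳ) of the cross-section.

X̄ = 115.00 mm, Ȳ = 140.11 mm

web: A = 30 × 160 = 4800.00, centroid at (115.00, 80.00).
flange: A = 230 × 34 = 7820.00, centroid at (115.00, 177.00).
ΣA = 12620.00 mm², ΣAX̄ = 1451300.00 mm³, ΣAȲ = 1768140.00 mm³.
X̄ = 1451300.00/12620.00 = 115.00 mm; Ȳ = 1768140.00/12620.00 = 140.11 mm.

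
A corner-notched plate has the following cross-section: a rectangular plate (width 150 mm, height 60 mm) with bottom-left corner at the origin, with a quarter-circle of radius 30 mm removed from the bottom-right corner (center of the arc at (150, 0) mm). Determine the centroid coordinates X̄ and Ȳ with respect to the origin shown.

X̄ = 69.69 mm, Ȳ = 31.47 mm

plate: A = 150 × 60 = 9000.00, centroid at (75.00, 30.00).
removed quarter-circle: A = −¼π·30² = -706.86, centroid at (137.27, 12.73).
ΣA = 8293.14 mm²
ΣAX̄ = (9000.00)(75.00) + (-706.86)(137.27) = 577971.25 mm³
ΣAȲ = (9000.00)(30.00) + (-706.86)(12.73) = 261000.00 mm³
X̄ = 577971.25 / 8293.14 = 69.69 mm
Ȳ = 261000.00 / 8293.14 = 31.47 mm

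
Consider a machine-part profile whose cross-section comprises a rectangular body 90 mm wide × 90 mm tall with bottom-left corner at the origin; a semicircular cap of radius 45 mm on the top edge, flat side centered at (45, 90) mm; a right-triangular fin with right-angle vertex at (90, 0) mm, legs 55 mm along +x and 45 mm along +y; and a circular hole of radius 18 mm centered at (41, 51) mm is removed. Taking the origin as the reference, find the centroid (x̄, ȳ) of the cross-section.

x̄ = 52.17 mm, ȳ = 58.97 mm

rectangular body: A = 90 × 90 = 8100.00, centroid at (45.00, 45.00).
semicircular top: A = ½π·45² = 3180.86, centroid at (45.00, 109.10).
triangular fin: A = ½·55·45 = 1237.50, centroid at (108.33, 15.00).
hole: A = −π·18² = -1017.88, centroid at (41.00, 51.00).
ΣA = 11500.49 mm², ΣAx̄ = 599968.40 mm³, ΣAȳ = 678178.45 mm³.
x̄ = 599968.40/11500.49 = 52.17 mm; ȳ = 678178.45/11500.49 = 58.97 mm.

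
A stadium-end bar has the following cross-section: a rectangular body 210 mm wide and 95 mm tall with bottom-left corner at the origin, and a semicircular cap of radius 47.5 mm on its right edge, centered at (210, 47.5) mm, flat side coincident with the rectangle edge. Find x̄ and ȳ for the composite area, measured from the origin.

x̄ = 123.88 mm, ȳ = 47.50 mm

Part | A | x̄ᵢ | ȳᵢ | A·x̄ᵢ | A·ȳᵢ
rectangular body | 19950.00 | 105.00 | 47.50 | 2094750.00 | 947625.00
semicircular end | 3544.11 | 230.16 | 47.50 | 815710.85 | 168345.19
Σ | 23494.11 |  |  | 2910460.85 | 1115970.19
x̄ = 2910460.85 / 23494.11 = 123.88 mm
ȳ = 1115970.19 / 23494.11 = 47.50 mm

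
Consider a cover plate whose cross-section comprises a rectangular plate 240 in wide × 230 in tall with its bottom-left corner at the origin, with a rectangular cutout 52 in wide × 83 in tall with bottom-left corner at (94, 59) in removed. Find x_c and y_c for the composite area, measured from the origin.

x_c = 120.00 in, y_c = 116.23 in

Part | A | x̄ᵢ | ȳᵢ | A·x̄ᵢ | A·ȳᵢ
plate | 55200.00 | 120.00 | 115.00 | 6624000.00 | 6348000.00
hole | -4316.00 | 120.00 | 100.50 | -517920.00 | -433758.00
Σ | 50884.00 |  |  | 6106080.00 | 5914242.00
x_c = 6106080.00 / 50884.00 = 120.00 in
y_c = 5914242.00 / 50884.00 = 116.23 in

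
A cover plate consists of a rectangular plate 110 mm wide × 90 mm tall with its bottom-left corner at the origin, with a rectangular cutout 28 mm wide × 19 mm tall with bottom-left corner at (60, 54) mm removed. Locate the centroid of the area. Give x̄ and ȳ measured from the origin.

x̄ = 53.92 mm, ȳ = 43.95 mm

plate: A = 110 × 90 = 9900.00, centroid at (55.00, 45.00).
hole: A = −(28 × 19) = -532.00, centroid at (74.00, 63.50).
ΣA = 9368.00 mm²
ΣAx̄ = (9900.00)(55.00) + (-532.00)(74.00) = 505132.00 mm³
ΣAȳ = (9900.00)(45.00) + (-532.00)(63.50) = 411718.00 mm³
x̄ = 505132.00 / 9368.00 = 53.92 mm
ȳ = 411718.00 / 9368.00 = 43.95 mm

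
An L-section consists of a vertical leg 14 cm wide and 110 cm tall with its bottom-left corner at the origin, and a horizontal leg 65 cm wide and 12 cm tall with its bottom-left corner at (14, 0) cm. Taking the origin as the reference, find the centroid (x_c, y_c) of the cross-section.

Part | A | x̄ᵢ | ȳᵢ | A·x̄ᵢ | A·ȳᵢ
vertical leg | 1540.00 | 7.00 | 55.00 | 10780.00 | 84700.00
horizontal leg | 780.00 | 46.50 | 6.00 | 36270.00 | 4680.00
Σ | 2320.00 |  |  | 47050.00 | 89380.00
x_c = 47050.00 / 2320.00 = 20.28 cm
y_c = 89380.00 / 2320.00 = 38.53 cm

x_c = 20.28 cm, y_c = 38.53 cm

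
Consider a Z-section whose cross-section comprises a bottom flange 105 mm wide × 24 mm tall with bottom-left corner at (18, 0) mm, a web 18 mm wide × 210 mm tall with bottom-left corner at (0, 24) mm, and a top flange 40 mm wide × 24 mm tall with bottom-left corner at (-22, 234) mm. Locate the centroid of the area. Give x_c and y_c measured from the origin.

bottom flange: A = 105 × 24 = 2520.00, centroid at (70.50, 12.00).
web: A = 18 × 210 = 3780.00, centroid at (9.00, 129.00).
top flange: A = 40 × 24 = 960.00, centroid at (-2.00, 246.00).
ΣA = 7260.00 mm²
ΣAx_c = (2520.00)(70.50) + (3780.00)(9.00) + (960.00)(-2.00) = 209760.00 mm³
ΣAy_c = (2520.00)(12.00) + (3780.00)(129.00) + (960.00)(246.00) = 754020.00 mm³
x_c = 209760.00 / 7260.00 = 28.89 mm
y_c = 754020.00 / 7260.00 = 103.86 mm

x_c = 28.89 mm, y_c = 103.86 mm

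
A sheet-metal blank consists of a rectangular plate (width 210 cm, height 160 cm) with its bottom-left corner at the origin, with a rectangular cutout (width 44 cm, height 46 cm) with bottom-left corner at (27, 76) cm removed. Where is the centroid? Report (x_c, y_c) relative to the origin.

x_c = 108.59 cm, y_c = 78.78 cm

plate: A = 210 × 160 = 33600.00, centroid at (105.00, 80.00).
hole: A = −(44 × 46) = -2024.00, centroid at (49.00, 99.00).
ΣA = 31576.00 cm², ΣAx_c = 3428824.00 cm³, ΣAy_c = 2487624.00 cm³.
x_c = 3428824.00/31576.00 = 108.59 cm; y_c = 2487624.00/31576.00 = 78.78 cm.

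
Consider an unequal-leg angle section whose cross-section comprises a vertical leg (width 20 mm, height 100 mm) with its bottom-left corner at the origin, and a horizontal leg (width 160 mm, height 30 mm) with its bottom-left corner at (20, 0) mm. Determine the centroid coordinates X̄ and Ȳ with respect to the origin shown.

X̄ = 73.53 mm, Ȳ = 25.29 mm

vertical leg: A = 20 × 100 = 2000.00, centroid at (10.00, 50.00).
horizontal leg: A = 160 × 30 = 4800.00, centroid at (100.00, 15.00).
ΣA = 6800.00 mm², ΣAX̄ = 500000.00 mm³, ΣAȲ = 172000.00 mm³.
X̄ = 500000.00/6800.00 = 73.53 mm; Ȳ = 172000.00/6800.00 = 25.29 mm.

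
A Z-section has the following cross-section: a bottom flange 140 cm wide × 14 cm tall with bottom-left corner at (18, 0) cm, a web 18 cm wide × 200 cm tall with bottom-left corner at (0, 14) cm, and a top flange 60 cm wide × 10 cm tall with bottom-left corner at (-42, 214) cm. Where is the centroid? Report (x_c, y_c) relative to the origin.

x_c = 32.09 cm, y_c = 90.18 cm

Part | A | x̄ᵢ | ȳᵢ | A·x̄ᵢ | A·ȳᵢ
bottom flange | 1960.00 | 88.00 | 7.00 | 172480.00 | 13720.00
web | 3600.00 | 9.00 | 114.00 | 32400.00 | 410400.00
top flange | 600.00 | -12.00 | 219.00 | -7200.00 | 131400.00
Σ | 6160.00 |  |  | 197680.00 | 555520.00
x_c = 197680.00 / 6160.00 = 32.09 cm
y_c = 555520.00 / 6160.00 = 90.18 cm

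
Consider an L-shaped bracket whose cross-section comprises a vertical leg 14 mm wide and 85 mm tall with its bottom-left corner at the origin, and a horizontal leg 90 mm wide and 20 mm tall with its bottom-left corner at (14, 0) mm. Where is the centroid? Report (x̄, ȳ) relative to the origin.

x̄ = 38.30 mm, ȳ = 22.93 mm

vertical leg: A = 14 × 85 = 1190.00, centroid at (7.00, 42.50).
horizontal leg: A = 90 × 20 = 1800.00, centroid at (59.00, 10.00).
ΣA = 2990.00 mm²
ΣAx̄ = (1190.00)(7.00) + (1800.00)(59.00) = 114530.00 mm³
ΣAȳ = (1190.00)(42.50) + (1800.00)(10.00) = 68575.00 mm³
x̄ = 114530.00 / 2990.00 = 38.30 mm
ȳ = 68575.00 / 2990.00 = 22.93 mm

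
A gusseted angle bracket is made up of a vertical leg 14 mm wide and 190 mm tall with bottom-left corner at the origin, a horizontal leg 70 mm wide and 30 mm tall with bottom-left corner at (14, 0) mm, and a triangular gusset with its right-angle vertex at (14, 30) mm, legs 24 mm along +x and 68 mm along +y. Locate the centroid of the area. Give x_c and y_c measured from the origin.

x_c = 25.01 mm, y_c = 58.68 mm

vertical leg: A = 14 × 190 = 2660.00, centroid at (7.00, 95.00).
horizontal leg: A = 70 × 30 = 2100.00, centroid at (49.00, 15.00).
gusset: A = ½·24·68 = 816.00, centroid at (22.00, 52.67).
ΣA = 5576.00 mm²
ΣAx_c = (2660.00)(7.00) + (2100.00)(49.00) + (816.00)(22.00) = 139472.00 mm³
ΣAy_c = (2660.00)(95.00) + (2100.00)(15.00) + (816.00)(52.67) = 327176.00 mm³
x_c = 139472.00 / 5576.00 = 25.01 mm
y_c = 327176.00 / 5576.00 = 58.68 mm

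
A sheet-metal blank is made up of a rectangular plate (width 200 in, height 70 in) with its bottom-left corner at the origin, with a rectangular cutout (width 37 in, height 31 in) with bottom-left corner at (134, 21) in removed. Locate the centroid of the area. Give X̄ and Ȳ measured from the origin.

plate: A = 200 × 70 = 14000.00, centroid at (100.00, 35.00).
hole: A = −(37 × 31) = -1147.00, centroid at (152.50, 36.50).
ΣA = 12853.00 in², ΣAX̄ = 1225082.50 in³, ΣAȲ = 448134.50 in³.
X̄ = 1225082.50/12853.00 = 95.31 in; Ȳ = 448134.50/12853.00 = 34.87 in.

X̄ = 95.31 in, Ȳ = 34.87 in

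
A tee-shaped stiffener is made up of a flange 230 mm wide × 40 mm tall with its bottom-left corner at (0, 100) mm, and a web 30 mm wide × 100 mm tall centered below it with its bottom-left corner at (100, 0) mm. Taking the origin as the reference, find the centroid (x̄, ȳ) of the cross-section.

x̄ = 115.00 mm, ȳ = 102.79 mm

web: A = 30 × 100 = 3000.00, centroid at (115.00, 50.00).
flange: A = 230 × 40 = 9200.00, centroid at (115.00, 120.00).
ΣA = 12200.00 mm², ΣAx̄ = 1403000.00 mm³, ΣAȳ = 1254000.00 mm³.
x̄ = 1403000.00/12200.00 = 115.00 mm; ȳ = 1254000.00/12200.00 = 102.79 mm.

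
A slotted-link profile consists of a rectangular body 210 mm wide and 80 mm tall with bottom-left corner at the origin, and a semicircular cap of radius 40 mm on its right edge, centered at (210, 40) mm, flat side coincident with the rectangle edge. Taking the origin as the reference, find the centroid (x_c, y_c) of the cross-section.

rectangular body: A = 210 × 80 = 16800.00, centroid at (105.00, 40.00).
semicircular end: A = ½π·40² = 2513.27, centroid at (226.98, 40.00).
ΣA = 19313.27 mm², ΣAx_c = 2334454.23 mm³, ΣAy_c = 772530.96 mm³.
x_c = 2334454.23/19313.27 = 120.87 mm; y_c = 772530.96/19313.27 = 40.00 mm.

x_c = 120.87 mm, y_c = 40.00 mm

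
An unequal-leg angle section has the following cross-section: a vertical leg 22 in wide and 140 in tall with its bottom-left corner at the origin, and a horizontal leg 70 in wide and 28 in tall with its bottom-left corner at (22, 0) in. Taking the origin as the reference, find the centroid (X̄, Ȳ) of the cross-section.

X̄ = 28.89 in, Ȳ = 48.22 in

Part | A | x̄ᵢ | ȳᵢ | A·x̄ᵢ | A·ȳᵢ
vertical leg | 3080.00 | 11.00 | 70.00 | 33880.00 | 215600.00
horizontal leg | 1960.00 | 57.00 | 14.00 | 111720.00 | 27440.00
Σ | 5040.00 |  |  | 145600.00 | 243040.00
X̄ = 145600.00 / 5040.00 = 28.89 in
Ȳ = 243040.00 / 5040.00 = 48.22 in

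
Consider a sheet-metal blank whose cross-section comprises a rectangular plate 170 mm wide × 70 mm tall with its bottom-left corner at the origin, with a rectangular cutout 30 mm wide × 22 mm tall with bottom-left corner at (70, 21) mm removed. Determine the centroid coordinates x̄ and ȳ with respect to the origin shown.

x̄ = 85.00 mm, ȳ = 35.18 mm

Part | A | x̄ᵢ | ȳᵢ | A·x̄ᵢ | A·ȳᵢ
plate | 11900.00 | 85.00 | 35.00 | 1011500.00 | 416500.00
hole | -660.00 | 85.00 | 32.00 | -56100.00 | -21120.00
Σ | 11240.00 |  |  | 955400.00 | 395380.00
x̄ = 955400.00 / 11240.00 = 85.00 mm
ȳ = 395380.00 / 11240.00 = 35.18 mm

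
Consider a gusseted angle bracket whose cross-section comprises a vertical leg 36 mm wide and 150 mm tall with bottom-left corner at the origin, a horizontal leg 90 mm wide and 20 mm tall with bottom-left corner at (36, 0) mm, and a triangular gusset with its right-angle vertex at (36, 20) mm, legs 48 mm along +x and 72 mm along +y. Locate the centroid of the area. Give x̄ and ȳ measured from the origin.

vertical leg: A = 36 × 150 = 5400.00, centroid at (18.00, 75.00).
horizontal leg: A = 90 × 20 = 1800.00, centroid at (81.00, 10.00).
gusset: A = ½·48·72 = 1728.00, centroid at (52.00, 44.00).
ΣA = 8928.00 mm²
ΣAx̄ = (5400.00)(18.00) + (1800.00)(81.00) + (1728.00)(52.00) = 332856.00 mm³
ΣAȳ = (5400.00)(75.00) + (1800.00)(10.00) + (1728.00)(44.00) = 499032.00 mm³
x̄ = 332856.00 / 8928.00 = 37.28 mm
ȳ = 499032.00 / 8928.00 = 55.90 mm

x̄ = 37.28 mm, ȳ = 55.90 mm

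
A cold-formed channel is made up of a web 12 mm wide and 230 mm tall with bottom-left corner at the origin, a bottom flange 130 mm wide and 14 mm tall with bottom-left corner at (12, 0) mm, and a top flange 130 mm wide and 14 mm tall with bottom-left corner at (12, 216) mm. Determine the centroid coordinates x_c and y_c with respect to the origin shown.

Part | A | x̄ᵢ | ȳᵢ | A·x̄ᵢ | A·ȳᵢ
web | 2760.00 | 6.00 | 115.00 | 16560.00 | 317400.00
bottom flange | 1820.00 | 77.00 | 7.00 | 140140.00 | 12740.00
top flange | 1820.00 | 77.00 | 223.00 | 140140.00 | 405860.00
Σ | 6400.00 |  |  | 296840.00 | 736000.00
x_c = 296840.00 / 6400.00 = 46.38 mm
y_c = 736000.00 / 6400.00 = 115.00 mm

x_c = 46.38 mm, y_c = 115.00 mm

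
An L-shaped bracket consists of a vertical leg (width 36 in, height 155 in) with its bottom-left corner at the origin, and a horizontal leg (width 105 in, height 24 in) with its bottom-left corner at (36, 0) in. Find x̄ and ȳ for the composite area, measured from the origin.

x̄ = 39.93 in, ȳ = 57.12 in

Part | A | x̄ᵢ | ȳᵢ | A·x̄ᵢ | A·ȳᵢ
vertical leg | 5580.00 | 18.00 | 77.50 | 100440.00 | 432450.00
horizontal leg | 2520.00 | 88.50 | 12.00 | 223020.00 | 30240.00
Σ | 8100.00 |  |  | 323460.00 | 462690.00
x̄ = 323460.00 / 8100.00 = 39.93 in
ȳ = 462690.00 / 8100.00 = 57.12 in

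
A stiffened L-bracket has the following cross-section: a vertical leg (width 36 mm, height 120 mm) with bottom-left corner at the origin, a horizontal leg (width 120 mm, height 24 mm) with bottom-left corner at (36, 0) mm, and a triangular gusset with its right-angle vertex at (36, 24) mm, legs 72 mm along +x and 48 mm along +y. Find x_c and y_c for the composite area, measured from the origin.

vertical leg: A = 36 × 120 = 4320.00, centroid at (18.00, 60.00).
horizontal leg: A = 120 × 24 = 2880.00, centroid at (96.00, 12.00).
gusset: A = ½·72·48 = 1728.00, centroid at (60.00, 40.00).
ΣA = 8928.00 mm²
ΣAx_c = (4320.00)(18.00) + (2880.00)(96.00) + (1728.00)(60.00) = 457920.00 mm³
ΣAy_c = (4320.00)(60.00) + (2880.00)(12.00) + (1728.00)(40.00) = 362880.00 mm³
x_c = 457920.00 / 8928.00 = 51.29 mm
y_c = 362880.00 / 8928.00 = 40.65 mm

x_c = 51.29 mm, y_c = 40.65 mm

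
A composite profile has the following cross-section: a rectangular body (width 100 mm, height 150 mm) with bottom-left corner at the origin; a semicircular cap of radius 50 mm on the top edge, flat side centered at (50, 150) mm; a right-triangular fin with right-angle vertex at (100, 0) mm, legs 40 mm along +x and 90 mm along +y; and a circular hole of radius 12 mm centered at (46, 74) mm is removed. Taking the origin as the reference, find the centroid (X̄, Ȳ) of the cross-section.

X̄ = 55.71 mm, Ȳ = 89.66 mm

rectangular body: A = 100 × 150 = 15000.00, centroid at (50.00, 75.00).
semicircular top: A = ½π·50² = 3926.99, centroid at (50.00, 171.22).
triangular fin: A = ½·40·90 = 1800.00, centroid at (113.33, 30.00).
hole: A = −π·12² = -452.39, centroid at (46.00, 74.00).
ΣA = 20274.60 mm²
ΣAX̄ = (15000.00)(50.00) + (3926.99)(50.00) + (1800.00)(113.33) + (-452.39)(46.00) = 1129539.63 mm³
ΣAȲ = (15000.00)(75.00) + (3926.99)(171.22) + (1800.00)(30.00) + (-452.39)(74.00) = 1817905.14 mm³
X̄ = 1129539.63 / 20274.60 = 55.71 mm
Ȳ = 1817905.14 / 20274.60 = 89.66 mm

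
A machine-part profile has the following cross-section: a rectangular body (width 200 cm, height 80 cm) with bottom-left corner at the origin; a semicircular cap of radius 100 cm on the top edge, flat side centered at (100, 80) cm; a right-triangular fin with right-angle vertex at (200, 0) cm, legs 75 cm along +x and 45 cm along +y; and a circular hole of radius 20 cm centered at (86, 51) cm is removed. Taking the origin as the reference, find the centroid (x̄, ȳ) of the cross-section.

Part | A | x̄ᵢ | ȳᵢ | A·x̄ᵢ | A·ȳᵢ
rectangular body | 16000.00 | 100.00 | 40.00 | 1600000.00 | 640000.00
semicircular top | 15707.96 | 100.00 | 122.44 | 1570796.33 | 1923303.73
triangular fin | 1687.50 | 225.00 | 15.00 | 379687.50 | 25312.50
hole | -1256.64 | 86.00 | 51.00 | -108070.79 | -64088.49
Σ | 32138.83 |  |  | 3442413.04 | 2524527.74
x̄ = 3442413.04 / 32138.83 = 107.11 cm
ȳ = 2524527.74 / 32138.83 = 78.55 cm

x̄ = 107.11 cm, ȳ = 78.55 cm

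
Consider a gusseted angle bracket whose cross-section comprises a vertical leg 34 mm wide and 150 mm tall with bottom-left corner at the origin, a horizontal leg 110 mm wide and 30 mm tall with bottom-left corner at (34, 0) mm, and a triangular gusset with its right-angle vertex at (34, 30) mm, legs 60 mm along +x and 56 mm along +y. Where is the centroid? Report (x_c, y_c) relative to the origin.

x_c = 46.74 mm, y_c = 50.97 mm

vertical leg: A = 34 × 150 = 5100.00, centroid at (17.00, 75.00).
horizontal leg: A = 110 × 30 = 3300.00, centroid at (89.00, 15.00).
gusset: A = ½·60·56 = 1680.00, centroid at (54.00, 48.67).
ΣA = 10080.00 mm², ΣAx_c = 471120.00 mm³, ΣAy_c = 513760.00 mm³.
x_c = 471120.00/10080.00 = 46.74 mm; y_c = 513760.00/10080.00 = 50.97 mm.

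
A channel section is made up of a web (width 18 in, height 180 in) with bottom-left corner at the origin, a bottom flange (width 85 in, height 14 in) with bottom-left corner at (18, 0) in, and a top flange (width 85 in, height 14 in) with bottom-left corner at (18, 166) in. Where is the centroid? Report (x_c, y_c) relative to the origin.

x_c = 30.81 in, y_c = 90.00 in

web: A = 18 × 180 = 3240.00, centroid at (9.00, 90.00).
bottom flange: A = 85 × 14 = 1190.00, centroid at (60.50, 7.00).
top flange: A = 85 × 14 = 1190.00, centroid at (60.50, 173.00).
ΣA = 5620.00 in², ΣAx_c = 173150.00 in³, ΣAy_c = 505800.00 in³.
x_c = 173150.00/5620.00 = 30.81 in; y_c = 505800.00/5620.00 = 90.00 in.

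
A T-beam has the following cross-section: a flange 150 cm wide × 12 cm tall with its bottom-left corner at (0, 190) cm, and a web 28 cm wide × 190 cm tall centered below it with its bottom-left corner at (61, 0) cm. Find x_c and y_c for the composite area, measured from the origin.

Part | A | x̄ᵢ | ȳᵢ | A·x̄ᵢ | A·ȳᵢ
web | 5320.00 | 75.00 | 95.00 | 399000.00 | 505400.00
flange | 1800.00 | 75.00 | 196.00 | 135000.00 | 352800.00
Σ | 7120.00 |  |  | 534000.00 | 858200.00
x_c = 534000.00 / 7120.00 = 75.00 cm
y_c = 858200.00 / 7120.00 = 120.53 cm

x_c = 75.00 cm, y_c = 120.53 cm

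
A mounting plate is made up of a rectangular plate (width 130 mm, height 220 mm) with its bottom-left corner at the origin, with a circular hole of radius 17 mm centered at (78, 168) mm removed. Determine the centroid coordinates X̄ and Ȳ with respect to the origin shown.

X̄ = 64.57 mm, Ȳ = 108.10 mm

Part | A | x̄ᵢ | ȳᵢ | A·x̄ᵢ | A·ȳᵢ
plate | 28600.00 | 65.00 | 110.00 | 1859000.00 | 3146000.00
hole | -907.92 | 78.00 | 168.00 | -70817.78 | -152530.61
Σ | 27692.08 |  |  | 1788182.22 | 2993469.39
X̄ = 1788182.22 / 27692.08 = 64.57 mm
Ȳ = 2993469.39 / 27692.08 = 108.10 mm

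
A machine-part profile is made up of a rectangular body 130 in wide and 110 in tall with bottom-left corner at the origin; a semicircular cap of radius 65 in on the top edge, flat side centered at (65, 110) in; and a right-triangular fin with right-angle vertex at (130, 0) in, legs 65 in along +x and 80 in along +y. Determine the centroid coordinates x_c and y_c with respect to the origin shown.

rectangular body: A = 130 × 110 = 14300.00, centroid at (65.00, 55.00).
semicircular top: A = ½π·65² = 6636.61, centroid at (65.00, 137.59).
triangular fin: A = ½·65·80 = 2600.00, centroid at (151.67, 26.67).
ΣA = 23536.61 in², ΣAx_c = 1755213.27 in³, ΣAy_c = 1768944.26 in³.
x_c = 1755213.27/23536.61 = 74.57 in; y_c = 1768944.26/23536.61 = 75.16 in.

x_c = 74.57 in, y_c = 75.16 in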